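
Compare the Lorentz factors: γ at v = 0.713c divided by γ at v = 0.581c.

γ₁ = 1/√(1 - 0.713²) = 1.4262
γ₂ = 1/√(1 - 0.581²) = 1.2286
γ₁/γ₂ = 1.4262/1.2286 = 1.161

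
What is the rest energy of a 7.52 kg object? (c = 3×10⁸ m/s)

c² = (3×10⁸)² = 9.000×10¹⁶ m²/s²
E₀ = mc² = 7.52 × 9.000×10¹⁶ = 6.768×10¹⁷ J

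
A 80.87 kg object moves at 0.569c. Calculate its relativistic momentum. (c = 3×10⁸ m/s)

γ = 1/√(1 - 0.569²) = 1.216
v = 0.569 × 3×10⁸ = 1.707×10⁸ m/s
p = γmv = 1.216 × 80.87 × 1.707×10⁸ = 1.679×10¹⁰ kg·m/s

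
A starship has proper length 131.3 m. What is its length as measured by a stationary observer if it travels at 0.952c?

Proper length L₀ = 131.3 m
γ = 1/√(1 - 0.952²) = 3.267
L = L₀/γ = 131.3/3.267 = 40.19 m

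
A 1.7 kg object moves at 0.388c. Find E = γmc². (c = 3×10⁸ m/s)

γ = 1/√(1 - 0.388²) = 1.085
mc² = 1.7 × (3×10⁸)² = 1.530×10¹⁷ J
E = γmc² = 1.085 × 1.530×10¹⁷ = 1.660×10¹⁷ J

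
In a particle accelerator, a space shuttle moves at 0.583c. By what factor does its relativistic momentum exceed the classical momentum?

p_rel = γmv, p_class = mv
Ratio = γ = 1/√(1 - 0.583²)
= 1/√(0.660111) = 1.231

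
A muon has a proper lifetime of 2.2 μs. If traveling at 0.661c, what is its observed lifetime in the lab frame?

Proper lifetime τ₀ = 2.2 μs
γ = 1/√(1 - 0.661²) = 1.3326
τ = γτ₀ = 1.3326 × 2.2 μs = 2.932 μs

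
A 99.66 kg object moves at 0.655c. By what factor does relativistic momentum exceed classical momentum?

p_rel = γmv, p_class = mv
Ratio = γ = 1/√(1 - 0.655²) = 1.323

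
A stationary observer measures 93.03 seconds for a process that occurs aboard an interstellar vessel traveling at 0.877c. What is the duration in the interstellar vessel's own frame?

Dilated time Δt = 93.03 seconds
γ = 1/√(1 - 0.877²) = 2.081
Δt₀ = Δt/γ = 93.03/2.081 = 44.70 seconds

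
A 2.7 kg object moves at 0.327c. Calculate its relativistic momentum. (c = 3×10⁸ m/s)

γ = 1/√(1 - 0.327²) = 1.0582
v = 0.327 × 3×10⁸ = 9.810×10⁷ m/s
p = γmv = 1.0582 × 2.7 × 9.810×10⁷ = 2.803×10⁸ kg·m/s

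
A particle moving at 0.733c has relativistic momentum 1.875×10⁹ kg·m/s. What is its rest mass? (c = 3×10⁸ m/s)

γ = 1/√(1 - 0.733²) = 1.470
v = 0.733 × 3×10⁸ = 2.199×10⁸ m/s
m = p/(γv) = 1.875×10⁹/(1.470 × 2.199×10⁸) = 5.800 kg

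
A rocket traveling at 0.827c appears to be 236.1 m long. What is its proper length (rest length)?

Contracted length L = 236.1 m
γ = 1/√(1 - 0.827²) = 1.779
L₀ = γL = 1.779 × 236.1 = 420.0 m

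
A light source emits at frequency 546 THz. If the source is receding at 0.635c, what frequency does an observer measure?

β = v/c = 0.635
(1-β)/(1+β) = 0.365/1.635 = 0.22324
Doppler factor = √(0.22324) = 0.4725
f_obs = 546 × 0.4725 = 258.0 THz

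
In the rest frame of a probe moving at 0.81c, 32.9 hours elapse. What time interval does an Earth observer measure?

Proper time Δt₀ = 32.9 hours
γ = 1/√(1 - 0.81²) = 1.7052
Δt = γΔt₀ = 1.7052 × 32.9 = 56.10 hours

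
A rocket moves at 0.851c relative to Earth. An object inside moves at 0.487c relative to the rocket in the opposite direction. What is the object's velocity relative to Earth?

Object's velocity in rocket frame is u' = -0.487c
u = (u' + v)/(1 + u'v/c²) = (v - 0.487)/(1 - 0.487·v/c²)
Numerator: 0.851 - 0.487 = 0.364
Denominator: 1 - 0.414437 = 0.585563
u = 0.364/0.585563 = 0.6216c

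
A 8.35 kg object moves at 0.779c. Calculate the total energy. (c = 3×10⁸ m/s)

γ = 1/√(1 - 0.779²) = 1.595
mc² = 8.35 × (3×10⁸)² = 7.515×10¹⁷ J
E = γmc² = 1.595 × 7.515×10¹⁷ = 1.199×10¹⁸ J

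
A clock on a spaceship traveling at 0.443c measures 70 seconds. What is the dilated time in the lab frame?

Proper time Δt₀ = 70 seconds
γ = 1/√(1 - 0.443²) = 1.1154
Δt = γΔt₀ = 1.1154 × 70 = 78.08 seconds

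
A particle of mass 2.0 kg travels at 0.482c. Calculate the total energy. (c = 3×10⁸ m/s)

γ = 1/√(1 - 0.482²) = 1.141
mc² = 2.0 × (3×10⁸)² = 1.800×10¹⁷ J
E = γmc² = 1.141 × 1.800×10¹⁷ = 2.054×10¹⁷ J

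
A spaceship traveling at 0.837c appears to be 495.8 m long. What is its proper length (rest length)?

Contracted length L = 495.8 m
γ = 1/√(1 - 0.837²) = 1.8275
L₀ = γL = 1.8275 × 495.8 = 906.1 m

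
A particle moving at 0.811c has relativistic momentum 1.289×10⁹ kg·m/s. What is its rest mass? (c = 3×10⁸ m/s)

γ = 1/√(1 - 0.811²) = 1.709
v = 0.811 × 3×10⁸ = 2.433×10⁸ m/s
m = p/(γv) = 1.289×10⁹/(1.709 × 2.433×10⁸) = 3.100 kg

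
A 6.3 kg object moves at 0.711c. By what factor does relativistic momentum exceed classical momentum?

p_rel = γmv, p_class = mv
Ratio = γ = 1/√(1 - 0.711²) = 1.422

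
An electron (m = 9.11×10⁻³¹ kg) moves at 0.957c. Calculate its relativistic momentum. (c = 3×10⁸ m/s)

γ = 1/√(1 - 0.957²) = 3.447
v = 0.957 × 3×10⁸ = 2.871×10⁸ m/s
p = γmv = 3.447 × 9.11×10⁻³¹ × 2.871×10⁸ = 9.016×10⁻²² kg·m/s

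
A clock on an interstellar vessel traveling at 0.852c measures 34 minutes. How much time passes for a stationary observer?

Proper time Δt₀ = 34 minutes
γ = 1/√(1 - 0.852²) = 1.910
Δt = γΔt₀ = 1.910 × 34 = 64.94 minutes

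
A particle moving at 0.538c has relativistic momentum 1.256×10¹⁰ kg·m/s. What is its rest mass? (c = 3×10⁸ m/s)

γ = 1/√(1 - 0.538²) = 1.1863
v = 0.538 × 3×10⁸ = 1.614×10⁸ m/s
m = p/(γv) = 1.256×10¹⁰/(1.1863 × 1.614×10⁸) = 65.60 kg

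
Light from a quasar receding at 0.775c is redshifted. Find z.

β = 0.775
(1+β)/(1-β) = 1.775/0.225 = 7.889
√(7.889) = 2.809
z = 2.809 - 1 = 1.809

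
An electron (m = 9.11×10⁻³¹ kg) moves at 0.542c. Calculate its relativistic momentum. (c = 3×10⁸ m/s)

γ = 1/√(1 - 0.542²) = 1.190
v = 0.542 × 3×10⁸ = 1.626×10⁸ m/s
p = γmv = 1.190 × 9.11×10⁻³¹ × 1.626×10⁸ = 1.763×10⁻²² kg·m/s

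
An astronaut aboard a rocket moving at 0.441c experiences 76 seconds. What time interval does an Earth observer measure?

Proper time Δt₀ = 76 seconds
γ = 1/√(1 - 0.441²) = 1.1142
Δt = γΔt₀ = 1.1142 × 76 = 84.68 seconds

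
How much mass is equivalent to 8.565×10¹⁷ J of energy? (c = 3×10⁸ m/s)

From E = mc², we get m = E/c²
c² = (3×10⁸)² = 9×10¹⁶ m²/s²
m = 8.565×10¹⁷ / 9×10¹⁶ = 9.517 kg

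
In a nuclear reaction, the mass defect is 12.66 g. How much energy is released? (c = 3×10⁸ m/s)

Convert mass defect: Δm = 12.66 g = 0.01266 kg
E = Δm·c² = 0.01266 × (3×10⁸)²
= 0.01266 × 9×10¹⁶ = 1.139×10¹⁵ J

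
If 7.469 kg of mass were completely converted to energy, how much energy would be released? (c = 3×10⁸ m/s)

Using E = mc²:
c² = (3×10⁸)² = 9×10¹⁶ m²/s²
E = 7.469 × 9×10¹⁶ = 6.722×10¹⁷ J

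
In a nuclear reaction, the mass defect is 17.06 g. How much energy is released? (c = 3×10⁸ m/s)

Convert mass defect: Δm = 17.06 g = 0.01706 kg
E = Δm·c² = 0.01706 × (3×10⁸)²
= 0.01706 × 9×10¹⁶ = 1.535×10¹⁵ J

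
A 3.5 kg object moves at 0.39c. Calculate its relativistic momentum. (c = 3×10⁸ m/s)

γ = 1/√(1 - 0.39²) = 1.086
v = 0.39 × 3×10⁸ = 1.170×10⁸ m/s
p = γmv = 1.086 × 3.5 × 1.170×10⁸ = 4.447×10⁸ kg·m/s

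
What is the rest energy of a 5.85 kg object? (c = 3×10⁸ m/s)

c² = (3×10⁸)² = 9.000×10¹⁶ m²/s²
E₀ = mc² = 5.85 × 9.000×10¹⁶ = 5.265×10¹⁷ J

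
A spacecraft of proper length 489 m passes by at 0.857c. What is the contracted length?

Proper length L₀ = 489 m
γ = 1/√(1 - 0.857²) = 1.9406
L = L₀/γ = 489/1.9406 = 252.0 m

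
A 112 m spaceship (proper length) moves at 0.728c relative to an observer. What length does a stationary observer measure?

Proper length L₀ = 112 m
γ = 1/√(1 - 0.728²) = 1.45863
L = L₀/γ = 112/1.45863 = 76.78 m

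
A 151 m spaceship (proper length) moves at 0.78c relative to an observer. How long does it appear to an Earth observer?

Proper length L₀ = 151 m
γ = 1/√(1 - 0.78²) = 1.598
L = L₀/γ = 151/1.598 = 94.49 m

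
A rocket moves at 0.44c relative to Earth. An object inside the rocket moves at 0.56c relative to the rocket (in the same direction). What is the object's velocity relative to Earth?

u = (u' + v)/(1 + u'v/c²)
Numerator: 0.56 + 0.44 = 1
Denominator: 1 + 0.2464 = 1.2464
u = 1/1.2464 = 0.8023c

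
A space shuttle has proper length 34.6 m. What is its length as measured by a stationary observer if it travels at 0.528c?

Proper length L₀ = 34.6 m
γ = 1/√(1 - 0.528²) = 1.1775
L = L₀/γ = 34.6/1.1775 = 29.38 m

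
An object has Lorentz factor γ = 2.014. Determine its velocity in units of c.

From γ = 1/√(1 - v²/c²):
1/γ² = 1/2.014² = 0.2465
v²/c² = 1 - 0.2465 = 0.7535
v/c = √(0.7535) = 0.8680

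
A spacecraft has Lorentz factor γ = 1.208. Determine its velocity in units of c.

From γ = 1/√(1 - v²/c²):
1/γ² = 1/1.208² = 0.6853
v²/c² = 1 - 0.6853 = 0.3147
v/c = √(0.3147) = 0.5610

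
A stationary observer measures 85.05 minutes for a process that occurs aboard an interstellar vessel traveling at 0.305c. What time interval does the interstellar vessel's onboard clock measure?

Dilated time Δt = 85.05 minutes
γ = 1/√(1 - 0.305²) = 1.050
Δt₀ = Δt/γ = 85.05/1.050 = 81.00 minutes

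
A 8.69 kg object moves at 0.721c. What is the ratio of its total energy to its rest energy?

E = γmc², E₀ = mc²
E/E₀ = γ = 1/√(1 - 0.721²) = 1.443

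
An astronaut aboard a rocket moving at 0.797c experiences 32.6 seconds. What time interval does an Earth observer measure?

Proper time Δt₀ = 32.6 seconds
γ = 1/√(1 - 0.797²) = 1.6557
Δt = γΔt₀ = 1.6557 × 32.6 = 53.98 seconds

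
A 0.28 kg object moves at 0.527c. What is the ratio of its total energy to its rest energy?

E = γmc², E₀ = mc²
E/E₀ = γ = 1/√(1 - 0.527²) = 1.177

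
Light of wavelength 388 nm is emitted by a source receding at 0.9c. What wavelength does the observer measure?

β = 0.9
Wavelength Doppler factor = √(1.9/0.1) = √(19.00) = 4.359
λ_obs = 388 × 4.359 = 1691 nm (redshift)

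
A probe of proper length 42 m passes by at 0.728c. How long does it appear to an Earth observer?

Proper length L₀ = 42 m
γ = 1/√(1 - 0.728²) = 1.459
L = L₀/γ = 42/1.459 = 28.79 m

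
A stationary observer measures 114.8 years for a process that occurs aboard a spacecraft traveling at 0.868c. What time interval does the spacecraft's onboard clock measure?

Dilated time Δt = 114.8 years
γ = 1/√(1 - 0.868²) = 2.0138
Δt₀ = Δt/γ = 114.8/2.0138 = 57.01 years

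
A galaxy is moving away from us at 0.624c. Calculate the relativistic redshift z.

β = 0.624
(1+β)/(1-β) = 1.624/0.376 = 4.319
√(4.319) = 2.078
z = 2.078 - 1 = 1.078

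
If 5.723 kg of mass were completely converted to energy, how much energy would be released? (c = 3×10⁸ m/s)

Using E = mc²:
c² = (3×10⁸)² = 9×10¹⁶ m²/s²
E = 5.723 × 9×10¹⁶ = 5.151×10¹⁷ J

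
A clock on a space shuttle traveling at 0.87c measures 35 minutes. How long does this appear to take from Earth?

Proper time Δt₀ = 35 minutes
γ = 1/√(1 - 0.87²) = 2.0282
Δt = γΔt₀ = 2.0282 × 35 = 70.99 minutes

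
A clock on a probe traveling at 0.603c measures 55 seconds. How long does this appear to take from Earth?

Proper time Δt₀ = 55 seconds
γ = 1/√(1 - 0.603²) = 1.2535
Δt = γΔt₀ = 1.2535 × 55 = 68.94 seconds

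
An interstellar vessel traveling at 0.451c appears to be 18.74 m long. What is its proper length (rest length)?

Contracted length L = 18.74 m
γ = 1/√(1 - 0.451²) = 1.1204
L₀ = γL = 1.1204 × 18.74 = 21.00 m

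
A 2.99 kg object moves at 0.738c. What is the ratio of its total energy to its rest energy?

E = γmc², E₀ = mc²
E/E₀ = γ = 1/√(1 - 0.738²) = 1.482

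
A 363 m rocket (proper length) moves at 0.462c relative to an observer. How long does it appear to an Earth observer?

Proper length L₀ = 363 m
γ = 1/√(1 - 0.462²) = 1.12755
L = L₀/γ = 363/1.12755 = 321.9 m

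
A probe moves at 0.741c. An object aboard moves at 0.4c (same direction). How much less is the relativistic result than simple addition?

Classical: u' + v = 0.4 + 0.741 = 1.141c
Relativistic: u = (0.4 + 0.741)/(1 + 0.2964) = 1.141/1.2964 = 0.8801c
Difference: 1.141 - 0.8801 = 0.2609c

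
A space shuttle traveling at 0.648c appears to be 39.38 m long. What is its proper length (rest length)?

Contracted length L = 39.38 m
γ = 1/√(1 - 0.648²) = 1.31296
L₀ = γL = 1.31296 × 39.38 = 51.70 m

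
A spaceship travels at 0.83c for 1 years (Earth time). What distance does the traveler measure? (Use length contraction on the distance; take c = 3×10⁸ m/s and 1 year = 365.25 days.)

Earth distance: d = v × t = 0.83c × 1 yr = 7.858×10¹⁵ m
γ = 1.793
d' = d/γ = 7.858×10¹⁵/1.793 = 4.383×10¹⁵ m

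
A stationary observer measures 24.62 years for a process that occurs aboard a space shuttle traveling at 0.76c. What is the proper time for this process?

Dilated time Δt = 24.62 years
γ = 1/√(1 - 0.76²) = 1.539
Δt₀ = Δt/γ = 24.62/1.539 = 16.00 years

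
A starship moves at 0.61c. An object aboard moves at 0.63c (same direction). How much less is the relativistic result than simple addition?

Classical: u' + v = 0.63 + 0.61 = 1.24c
Relativistic: u = (0.63 + 0.61)/(1 + 0.3843) = 1.24/1.3843 = 0.8958c
Difference: 1.24 - 0.8958 = 0.3442c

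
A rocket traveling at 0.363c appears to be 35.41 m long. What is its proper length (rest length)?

Contracted length L = 35.41 m
γ = 1/√(1 - 0.363²) = 1.0732
L₀ = γL = 1.0732 × 35.41 = 38.00 m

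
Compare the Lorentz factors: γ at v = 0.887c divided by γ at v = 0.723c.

γ₁ = 1/√(1 - 0.887²) = 2.1656
γ₂ = 1/√(1 - 0.723²) = 1.4475
γ₁/γ₂ = 2.1656/1.4475 = 1.496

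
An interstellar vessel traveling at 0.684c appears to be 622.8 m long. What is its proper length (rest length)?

Contracted length L = 622.8 m
γ = 1/√(1 - 0.684²) = 1.37084
L₀ = γL = 1.37084 × 622.8 = 853.8 m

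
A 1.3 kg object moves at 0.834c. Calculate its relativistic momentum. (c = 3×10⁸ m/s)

γ = 1/√(1 - 0.834²) = 1.8124
v = 0.834 × 3×10⁸ = 2.502×10⁸ m/s
p = γmv = 1.8124 × 1.3 × 2.502×10⁸ = 5.895×10⁸ kg·m/s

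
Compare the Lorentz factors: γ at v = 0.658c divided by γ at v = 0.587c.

γ₁ = 1/√(1 - 0.658²) = 1.328
γ₂ = 1/√(1 - 0.587²) = 1.235
γ₁/γ₂ = 1.328/1.235 = 1.075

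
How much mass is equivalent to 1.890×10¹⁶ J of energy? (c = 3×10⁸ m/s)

From E = mc², we get m = E/c²
c² = (3×10⁸)² = 9×10¹⁶ m²/s²
m = 1.890×10¹⁶ / 9×10¹⁶ = 0.2100 kg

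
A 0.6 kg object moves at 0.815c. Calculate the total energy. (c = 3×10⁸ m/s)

γ = 1/√(1 - 0.815²) = 1.7257
mc² = 0.6 × (3×10⁸)² = 5.400×10¹⁶ J
E = γmc² = 1.7257 × 5.400×10¹⁶ = 9.319×10¹⁶ J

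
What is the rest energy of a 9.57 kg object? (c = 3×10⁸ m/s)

c² = (3×10⁸)² = 9.000×10¹⁶ m²/s²
E₀ = mc² = 9.57 × 9.000×10¹⁶ = 8.613×10¹⁷ J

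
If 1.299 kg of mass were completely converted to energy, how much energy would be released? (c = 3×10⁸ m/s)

Using E = mc²:
c² = (3×10⁸)² = 9×10¹⁶ m²/s²
E = 1.299 × 9×10¹⁶ = 1.169×10¹⁷ J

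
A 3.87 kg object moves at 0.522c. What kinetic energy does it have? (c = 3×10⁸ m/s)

γ = 1/√(1 - 0.522²) = 1.1724
γ - 1 = 0.1724
KE = (γ-1)mc² = 0.1724 × 3.87 × (3×10⁸)² = 6.005×10¹⁶ J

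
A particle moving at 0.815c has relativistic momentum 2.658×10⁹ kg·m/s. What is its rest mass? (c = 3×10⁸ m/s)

γ = 1/√(1 - 0.815²) = 1.72574
v = 0.815 × 3×10⁸ = 2.445×10⁸ m/s
m = p/(γv) = 2.658×10⁹/(1.72574 × 2.445×10⁸) = 6.299 kg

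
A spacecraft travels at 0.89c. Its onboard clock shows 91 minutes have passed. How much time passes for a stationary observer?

Proper time Δt₀ = 91 minutes
γ = 1/√(1 - 0.89²) = 2.193
Δt = γΔt₀ = 2.193 × 91 = 199.6 minutes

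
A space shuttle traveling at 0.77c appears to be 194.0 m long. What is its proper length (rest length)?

Contracted length L = 194.0 m
γ = 1/√(1 - 0.77²) = 1.5673
L₀ = γL = 1.5673 × 194.0 = 304.1 m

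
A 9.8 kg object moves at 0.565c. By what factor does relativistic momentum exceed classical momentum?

p_rel = γmv, p_class = mv
Ratio = γ = 1/√(1 - 0.565²) = 1.212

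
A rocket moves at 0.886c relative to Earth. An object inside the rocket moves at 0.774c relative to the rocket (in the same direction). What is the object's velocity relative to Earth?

u = (u' + v)/(1 + u'v/c²)
Numerator: 0.774 + 0.886 = 1.66
Denominator: 1 + 0.685764 = 1.685764
u = 1.66/1.685764 = 0.9847c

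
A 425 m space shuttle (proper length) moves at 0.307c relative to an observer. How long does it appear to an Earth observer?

Proper length L₀ = 425 m
γ = 1/√(1 - 0.307²) = 1.0507
L = L₀/γ = 425/1.0507 = 404.5 m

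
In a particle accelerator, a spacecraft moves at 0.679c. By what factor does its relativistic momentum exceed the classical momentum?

p_rel = γmv, p_class = mv
Ratio = γ = 1/√(1 - 0.679²)
= 1/√(0.538959) = 1.362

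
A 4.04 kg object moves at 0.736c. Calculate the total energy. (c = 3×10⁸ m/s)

γ = 1/√(1 - 0.736²) = 1.4771
mc² = 4.04 × (3×10⁸)² = 3.636×10¹⁷ J
E = γmc² = 1.4771 × 3.636×10¹⁷ = 5.371×10¹⁷ J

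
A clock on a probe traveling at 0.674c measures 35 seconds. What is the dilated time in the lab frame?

Proper time Δt₀ = 35 seconds
γ = 1/√(1 - 0.674²) = 1.3537
Δt = γΔt₀ = 1.3537 × 35 = 47.38 seconds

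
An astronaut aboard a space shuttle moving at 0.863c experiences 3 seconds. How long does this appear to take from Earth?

Proper time Δt₀ = 3 seconds
γ = 1/√(1 - 0.863²) = 1.9794
Δt = γΔt₀ = 1.9794 × 3 = 5.938 seconds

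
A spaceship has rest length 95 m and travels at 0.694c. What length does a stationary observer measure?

Proper length L₀ = 95 m
γ = 1/√(1 - 0.694²) = 1.3889
L = L₀/γ = 95/1.3889 = 68.40 m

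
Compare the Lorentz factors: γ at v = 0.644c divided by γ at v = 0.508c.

γ₁ = 1/√(1 - 0.644²) = 1.307
γ₂ = 1/√(1 - 0.508²) = 1.161
γ₁/γ₂ = 1.307/1.161 = 1.126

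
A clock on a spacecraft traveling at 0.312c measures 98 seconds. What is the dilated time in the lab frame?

Proper time Δt₀ = 98 seconds
γ = 1/√(1 - 0.312²) = 1.0525
Δt = γΔt₀ = 1.0525 × 98 = 103.1 seconds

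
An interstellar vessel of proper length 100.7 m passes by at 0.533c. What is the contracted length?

Proper length L₀ = 100.7 m
γ = 1/√(1 - 0.533²) = 1.1819
L = L₀/γ = 100.7/1.1819 = 85.20 m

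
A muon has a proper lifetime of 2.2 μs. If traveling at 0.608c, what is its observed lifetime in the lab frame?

Proper lifetime τ₀ = 2.2 μs
γ = 1/√(1 - 0.608²) = 1.2595
τ = γτ₀ = 1.2595 × 2.2 μs = 2.771 μs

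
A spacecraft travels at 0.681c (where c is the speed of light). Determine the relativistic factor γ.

v/c = 0.681, so (v/c)² = 0.463761
1 - (v/c)² = 0.536239
γ = 1/√(0.536239) = 1.366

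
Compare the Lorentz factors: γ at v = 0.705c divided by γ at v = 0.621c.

γ₁ = 1/√(1 - 0.705²) = 1.410
γ₂ = 1/√(1 - 0.621²) = 1.276
γ₁/γ₂ = 1.410/1.276 = 1.105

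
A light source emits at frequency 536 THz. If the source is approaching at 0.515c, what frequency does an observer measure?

β = v/c = 0.515
(1+β)/(1-β) = 1.515/0.485 = 3.1237
Doppler factor = √(3.1237) = 1.7674
f_obs = 536 × 1.7674 = 947.3 THz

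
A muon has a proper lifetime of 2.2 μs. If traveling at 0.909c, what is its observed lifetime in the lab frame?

Proper lifetime τ₀ = 2.2 μs
γ = 1/√(1 - 0.909²) = 2.399
τ = γτ₀ = 2.399 × 2.2 μs = 5.278 μs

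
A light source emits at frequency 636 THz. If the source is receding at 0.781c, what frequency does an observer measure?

β = v/c = 0.781
(1-β)/(1+β) = 0.219/1.781 = 0.1230
Doppler factor = √(0.1230) = 0.3507
f_obs = 636 × 0.3507 = 223.0 THz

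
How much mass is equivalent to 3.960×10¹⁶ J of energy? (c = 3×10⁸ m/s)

From E = mc², we get m = E/c²
c² = (3×10⁸)² = 9×10¹⁶ m²/s²
m = 3.960×10¹⁶ / 9×10¹⁶ = 0.4400 kg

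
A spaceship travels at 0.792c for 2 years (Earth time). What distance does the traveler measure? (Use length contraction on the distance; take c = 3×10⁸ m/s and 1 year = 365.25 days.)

Earth distance: d = v × t = 0.792c × 2 yr = 1.49962×10¹⁶ m
γ = 1.63795
d' = d/γ = 1.49962×10¹⁶/1.63795 = 9.155×10¹⁵ m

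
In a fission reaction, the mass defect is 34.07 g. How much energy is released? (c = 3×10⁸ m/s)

Convert mass defect: Δm = 34.07 g = 0.03407 kg
E = Δm·c² = 0.03407 × (3×10⁸)²
= 0.03407 × 9×10¹⁶ = 3.066×10¹⁵ J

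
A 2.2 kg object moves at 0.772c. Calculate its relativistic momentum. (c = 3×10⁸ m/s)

γ = 1/√(1 - 0.772²) = 1.5733
v = 0.772 × 3×10⁸ = 2.316×10⁸ m/s
p = γmv = 1.5733 × 2.2 × 2.316×10⁸ = 8.016×10⁸ kg·m/s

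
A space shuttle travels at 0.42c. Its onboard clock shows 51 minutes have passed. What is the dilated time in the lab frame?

Proper time Δt₀ = 51 minutes
γ = 1/√(1 - 0.42²) = 1.102
Δt = γΔt₀ = 1.102 × 51 = 56.20 minutes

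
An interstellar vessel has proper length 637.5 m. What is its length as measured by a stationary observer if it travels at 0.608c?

Proper length L₀ = 637.5 m
γ = 1/√(1 - 0.608²) = 1.25955
L = L₀/γ = 637.5/1.25955 = 506.1 m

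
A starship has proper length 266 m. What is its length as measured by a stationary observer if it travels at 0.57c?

Proper length L₀ = 266 m
γ = 1/√(1 - 0.57²) = 1.217
L = L₀/γ = 266/1.217 = 218.6 m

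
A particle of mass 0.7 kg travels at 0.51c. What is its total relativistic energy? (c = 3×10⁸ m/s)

γ = 1/√(1 - 0.51²) = 1.1626
mc² = 0.7 × (3×10⁸)² = 6.300×10¹⁶ J
E = γmc² = 1.1626 × 6.300×10¹⁶ = 7.324×10¹⁶ J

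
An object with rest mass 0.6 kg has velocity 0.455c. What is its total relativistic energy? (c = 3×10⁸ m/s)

γ = 1/√(1 - 0.455²) = 1.123
mc² = 0.6 × (3×10⁸)² = 5.400×10¹⁶ J
E = γmc² = 1.123 × 5.400×10¹⁶ = 6.064×10¹⁶ J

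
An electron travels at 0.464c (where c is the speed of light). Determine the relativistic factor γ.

v/c = 0.464, so (v/c)² = 0.215296
1 - (v/c)² = 0.784704
γ = 1/√(0.784704) = 1.129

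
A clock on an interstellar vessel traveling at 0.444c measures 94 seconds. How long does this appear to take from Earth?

Proper time Δt₀ = 94 seconds
γ = 1/√(1 - 0.444²) = 1.116
Δt = γΔt₀ = 1.116 × 94 = 104.9 seconds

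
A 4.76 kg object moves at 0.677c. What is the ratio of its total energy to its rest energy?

E = γmc², E₀ = mc²
E/E₀ = γ = 1/√(1 - 0.677²) = 1.359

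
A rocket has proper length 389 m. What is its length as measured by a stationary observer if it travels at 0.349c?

Proper length L₀ = 389 m
γ = 1/√(1 - 0.349²) = 1.0671
L = L₀/γ = 389/1.0671 = 364.5 m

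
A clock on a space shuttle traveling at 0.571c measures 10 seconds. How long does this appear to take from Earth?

Proper time Δt₀ = 10 seconds
γ = 1/√(1 - 0.571²) = 1.218
Δt = γΔt₀ = 1.218 × 10 = 12.18 seconds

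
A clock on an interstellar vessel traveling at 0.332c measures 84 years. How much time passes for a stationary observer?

Proper time Δt₀ = 84 years
γ = 1/√(1 - 0.332²) = 1.0601
Δt = γΔt₀ = 1.0601 × 84 = 89.05 years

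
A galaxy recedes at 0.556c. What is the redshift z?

β = 0.556
(1+β)/(1-β) = 1.556/0.444 = 3.505
√(3.505) = 1.872
z = 1.872 - 1 = 0.8720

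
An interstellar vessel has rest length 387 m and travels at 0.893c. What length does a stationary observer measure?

Proper length L₀ = 387 m
γ = 1/√(1 - 0.893²) = 2.222
L = L₀/γ = 387/2.222 = 174.2 m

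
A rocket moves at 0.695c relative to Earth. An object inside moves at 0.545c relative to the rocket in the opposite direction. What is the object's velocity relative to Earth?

Object's velocity in rocket frame is u' = -0.545c
u = (u' + v)/(1 + u'v/c²) = (v - 0.545)/(1 - 0.545·v/c²)
Numerator: 0.695 - 0.545 = 0.15
Denominator: 1 - 0.378775 = 0.621225
u = 0.15/0.621225 = 0.2415c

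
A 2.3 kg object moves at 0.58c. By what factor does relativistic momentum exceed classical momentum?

p_rel = γmv, p_class = mv
Ratio = γ = 1/√(1 - 0.58²) = 1.228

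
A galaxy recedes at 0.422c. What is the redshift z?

β = 0.422
(1+β)/(1-β) = 1.422/0.578 = 2.4602
√(2.4602) = 1.5685
z = 1.5685 - 1 = 0.5685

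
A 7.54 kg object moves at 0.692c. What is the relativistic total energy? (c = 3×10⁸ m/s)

γ = 1/√(1 - 0.692²) = 1.3852
mc² = 7.54 × (3×10⁸)² = 6.786×10¹⁷ J
E = γmc² = 1.3852 × 6.786×10¹⁷ = 9.400×10¹⁷ J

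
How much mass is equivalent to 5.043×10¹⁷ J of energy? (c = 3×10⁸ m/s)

From E = mc², we get m = E/c²
c² = (3×10⁸)² = 9×10¹⁶ m²/s²
m = 5.043×10¹⁷ / 9×10¹⁶ = 5.603 kg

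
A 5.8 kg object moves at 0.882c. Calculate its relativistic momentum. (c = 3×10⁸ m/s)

γ = 1/√(1 - 0.882²) = 2.122
v = 0.882 × 3×10⁸ = 2.646×10⁸ m/s
p = γmv = 2.122 × 5.8 × 2.646×10⁸ = 3.257×10⁹ kg·m/s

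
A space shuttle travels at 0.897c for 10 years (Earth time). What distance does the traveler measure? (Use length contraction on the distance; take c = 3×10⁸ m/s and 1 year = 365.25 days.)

Earth distance: d = v × t = 0.897c × 10 yr = 8.492×10¹⁶ m
γ = 2.262
d' = d/γ = 8.492×10¹⁶/2.262 = 3.754×10¹⁶ m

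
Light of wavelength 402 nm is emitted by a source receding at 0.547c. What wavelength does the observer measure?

β = 0.547
Wavelength Doppler factor = √(1.547/0.453) = √(3.415) = 1.848
λ_obs = 402 × 1.848 = 742.9 nm (redshift)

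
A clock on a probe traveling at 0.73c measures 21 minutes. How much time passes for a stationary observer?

Proper time Δt₀ = 21 minutes
γ = 1/√(1 - 0.73²) = 1.4632
Δt = γΔt₀ = 1.4632 × 21 = 30.73 minutes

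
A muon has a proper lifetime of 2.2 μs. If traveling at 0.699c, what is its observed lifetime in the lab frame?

Proper lifetime τ₀ = 2.2 μs
γ = 1/√(1 - 0.699²) = 1.398
τ = γτ₀ = 1.398 × 2.2 μs = 3.076 μs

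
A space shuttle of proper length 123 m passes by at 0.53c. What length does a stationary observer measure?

Proper length L₀ = 123 m
γ = 1/√(1 - 0.53²) = 1.179
L = L₀/γ = 123/1.179 = 104.3 m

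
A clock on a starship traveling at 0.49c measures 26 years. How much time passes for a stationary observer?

Proper time Δt₀ = 26 years
γ = 1/√(1 - 0.49²) = 1.1472
Δt = γΔt₀ = 1.1472 × 26 = 29.83 years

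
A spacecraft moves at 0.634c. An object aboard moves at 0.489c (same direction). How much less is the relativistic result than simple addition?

Classical: u' + v = 0.489 + 0.634 = 1.123c
Relativistic: u = (0.489 + 0.634)/(1 + 0.310026) = 1.123/1.310026 = 0.8572c
Difference: 1.123 - 0.8572 = 0.2658c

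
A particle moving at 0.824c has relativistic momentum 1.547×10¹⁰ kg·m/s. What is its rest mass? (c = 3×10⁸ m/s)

γ = 1/√(1 - 0.824²) = 1.765
v = 0.824 × 3×10⁸ = 2.472×10⁸ m/s
m = p/(γv) = 1.547×10¹⁰/(1.765 × 2.472×10⁸) = 35.46 kg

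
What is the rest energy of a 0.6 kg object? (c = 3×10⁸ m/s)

c² = (3×10⁸)² = 9.000×10¹⁶ m²/s²
E₀ = mc² = 0.6 × 9.000×10¹⁶ = 5.400×10¹⁶ J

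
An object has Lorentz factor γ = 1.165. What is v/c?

From γ = 1/√(1 - v²/c²):
1/γ² = 1/1.165² = 0.7368
v²/c² = 1 - 0.7368 = 0.2632
v/c = √(0.2632) = 0.5130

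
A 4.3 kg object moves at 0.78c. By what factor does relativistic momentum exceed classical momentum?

p_rel = γmv, p_class = mv
Ratio = γ = 1/√(1 - 0.78²) = 1.598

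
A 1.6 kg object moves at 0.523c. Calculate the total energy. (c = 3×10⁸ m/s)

γ = 1/√(1 - 0.523²) = 1.173
mc² = 1.6 × (3×10⁸)² = 1.440×10¹⁷ J
E = γmc² = 1.173 × 1.440×10¹⁷ = 1.689×10¹⁷ J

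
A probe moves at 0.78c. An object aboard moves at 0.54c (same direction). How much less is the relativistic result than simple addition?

Classical: u' + v = 0.54 + 0.78 = 1.32c
Relativistic: u = (0.54 + 0.78)/(1 + 0.4212) = 1.32/1.4212 = 0.9288c
Difference: 1.32 - 0.9288 = 0.3912c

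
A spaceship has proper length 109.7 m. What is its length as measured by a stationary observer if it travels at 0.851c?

Proper length L₀ = 109.7 m
γ = 1/√(1 - 0.851²) = 1.9042
L = L₀/γ = 109.7/1.9042 = 57.61 m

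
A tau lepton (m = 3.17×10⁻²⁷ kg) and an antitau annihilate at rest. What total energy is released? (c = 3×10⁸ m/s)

Both particles have the same rest mass, so total mass = 2m
E = 2m·c² = 2 × 3.17×10⁻²⁷ × (3×10⁸)²
= 2 × 3.17×10⁻²⁷ × 9×10¹⁶
= 5.706×10⁻¹⁰ J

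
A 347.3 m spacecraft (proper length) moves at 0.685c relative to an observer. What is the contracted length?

Proper length L₀ = 347.3 m
γ = 1/√(1 - 0.685²) = 1.3726
L = L₀/γ = 347.3/1.3726 = 253.0 m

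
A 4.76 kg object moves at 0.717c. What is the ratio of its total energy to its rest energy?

E = γmc², E₀ = mc²
E/E₀ = γ = 1/√(1 - 0.717²) = 1.435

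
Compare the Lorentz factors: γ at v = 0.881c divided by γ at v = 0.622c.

γ₁ = 1/√(1 - 0.881²) = 2.114
γ₂ = 1/√(1 - 0.622²) = 1.277
γ₁/γ₂ = 2.114/1.277 = 1.655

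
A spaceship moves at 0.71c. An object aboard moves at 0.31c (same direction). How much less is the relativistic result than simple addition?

Classical: u' + v = 0.31 + 0.71 = 1.02c
Relativistic: u = (0.31 + 0.71)/(1 + 0.2201) = 1.02/1.2201 = 0.8360c
Difference: 1.02 - 0.8360 = 0.1840c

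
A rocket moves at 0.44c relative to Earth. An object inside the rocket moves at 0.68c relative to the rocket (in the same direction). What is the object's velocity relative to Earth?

u = (u' + v)/(1 + u'v/c²)
Numerator: 0.68 + 0.44 = 1.12
Denominator: 1 + 0.2992 = 1.2992
u = 1.12/1.2992 = 0.8621c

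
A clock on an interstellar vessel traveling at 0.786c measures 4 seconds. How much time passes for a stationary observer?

Proper time Δt₀ = 4 seconds
γ = 1/√(1 - 0.786²) = 1.6175
Δt = γΔt₀ = 1.6175 × 4 = 6.470 seconds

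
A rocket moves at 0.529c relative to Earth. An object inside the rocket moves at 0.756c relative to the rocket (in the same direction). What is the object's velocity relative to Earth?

u = (u' + v)/(1 + u'v/c²)
Numerator: 0.756 + 0.529 = 1.285
Denominator: 1 + 0.399924 = 1.399924
u = 1.285/1.399924 = 0.9179c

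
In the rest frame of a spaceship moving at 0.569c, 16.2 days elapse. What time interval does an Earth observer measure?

Proper time Δt₀ = 16.2 days
γ = 1/√(1 - 0.569²) = 1.216
Δt = γΔt₀ = 1.216 × 16.2 = 19.70 days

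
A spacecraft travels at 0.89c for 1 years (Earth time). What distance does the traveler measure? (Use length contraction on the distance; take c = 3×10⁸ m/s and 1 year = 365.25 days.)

Earth distance: d = v × t = 0.89c × 1 yr = 8.426×10¹⁵ m
γ = 2.193
d' = d/γ = 8.426×10¹⁵/2.193 = 3.842×10¹⁵ m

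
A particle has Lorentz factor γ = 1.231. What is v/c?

From γ = 1/√(1 - v²/c²):
1/γ² = 1/1.231² = 0.6599
v²/c² = 1 - 0.6599 = 0.3401
v/c = √(0.3401) = 0.5832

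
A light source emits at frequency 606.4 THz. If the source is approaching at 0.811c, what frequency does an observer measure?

β = v/c = 0.811
(1+β)/(1-β) = 1.811/0.189 = 9.582
Doppler factor = √(9.582) = 3.095
f_obs = 606.4 × 3.095 = 1877 THz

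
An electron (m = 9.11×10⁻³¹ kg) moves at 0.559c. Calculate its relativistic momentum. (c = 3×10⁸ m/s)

γ = 1/√(1 - 0.559²) = 1.20603
v = 0.559 × 3×10⁸ = 1.677×10⁸ m/s
p = γmv = 1.20603 × 9.11×10⁻³¹ × 1.677×10⁸ = 1.843×10⁻²² kg·m/s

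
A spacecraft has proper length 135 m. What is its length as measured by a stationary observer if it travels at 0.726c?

Proper length L₀ = 135 m
γ = 1/√(1 - 0.726²) = 1.4541
L = L₀/γ = 135/1.4541 = 92.84 m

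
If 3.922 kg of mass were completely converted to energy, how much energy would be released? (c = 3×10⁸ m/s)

Using E = mc²:
c² = (3×10⁸)² = 9×10¹⁶ m²/s²
E = 3.922 × 9×10¹⁶ = 3.530×10¹⁷ J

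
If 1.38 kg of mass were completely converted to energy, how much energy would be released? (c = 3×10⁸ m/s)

Using E = mc²:
c² = (3×10⁸)² = 9×10¹⁶ m²/s²
E = 1.38 × 9×10¹⁶ = 1.242×10¹⁷ J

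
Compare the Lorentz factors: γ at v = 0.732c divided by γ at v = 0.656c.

γ₁ = 1/√(1 - 0.732²) = 1.468
γ₂ = 1/√(1 - 0.656²) = 1.325
γ₁/γ₂ = 1.468/1.325 = 1.108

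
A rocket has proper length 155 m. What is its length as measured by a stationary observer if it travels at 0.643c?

Proper length L₀ = 155 m
γ = 1/√(1 - 0.643²) = 1.306
L = L₀/γ = 155/1.306 = 118.7 m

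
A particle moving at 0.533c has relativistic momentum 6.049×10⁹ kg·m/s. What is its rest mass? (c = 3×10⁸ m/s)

γ = 1/√(1 - 0.533²) = 1.1819
v = 0.533 × 3×10⁸ = 1.599×10⁸ m/s
m = p/(γv) = 6.049×10⁹/(1.1819 × 1.599×10⁸) = 32.01 kg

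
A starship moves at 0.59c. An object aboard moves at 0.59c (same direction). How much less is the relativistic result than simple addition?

Classical: u' + v = 0.59 + 0.59 = 1.18c
Relativistic: u = (0.59 + 0.59)/(1 + 0.3481) = 1.18/1.3481 = 0.8753c
Difference: 1.18 - 0.8753 = 0.3047c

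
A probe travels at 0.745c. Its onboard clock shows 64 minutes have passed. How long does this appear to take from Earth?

Proper time Δt₀ = 64 minutes
γ = 1/√(1 - 0.745²) = 1.499
Δt = γΔt₀ = 1.499 × 64 = 95.94 minutes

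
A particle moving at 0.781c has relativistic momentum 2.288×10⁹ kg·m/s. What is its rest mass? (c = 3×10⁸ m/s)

γ = 1/√(1 - 0.781²) = 1.601
v = 0.781 × 3×10⁸ = 2.343×10⁸ m/s
m = p/(γv) = 2.288×10⁹/(1.601 × 2.343×10⁸) = 6.099 kg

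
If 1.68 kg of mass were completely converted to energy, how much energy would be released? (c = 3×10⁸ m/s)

Using E = mc²:
c² = (3×10⁸)² = 9×10¹⁶ m²/s²
E = 1.68 × 9×10¹⁶ = 1.512×10¹⁷ J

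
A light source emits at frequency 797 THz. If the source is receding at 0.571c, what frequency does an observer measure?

β = v/c = 0.571
(1-β)/(1+β) = 0.429/1.571 = 0.2731
Doppler factor = √(0.2731) = 0.5226
f_obs = 797 × 0.5226 = 416.5 THz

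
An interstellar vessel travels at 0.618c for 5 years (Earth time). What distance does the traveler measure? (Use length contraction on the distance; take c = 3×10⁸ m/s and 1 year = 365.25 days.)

Earth distance: d = v × t = 0.618c × 5 yr = 2.925×10¹⁶ m
γ = 1.272
d' = d/γ = 2.925×10¹⁶/1.272 = 2.300×10¹⁶ m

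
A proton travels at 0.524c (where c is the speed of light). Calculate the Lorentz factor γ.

v/c = 0.524, so (v/c)² = 0.274576
1 - (v/c)² = 0.725424
γ = 1/√(0.725424) = 1.174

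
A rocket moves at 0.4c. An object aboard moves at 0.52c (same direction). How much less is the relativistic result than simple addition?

Classical: u' + v = 0.52 + 0.4 = 0.92c
Relativistic: u = (0.52 + 0.4)/(1 + 0.208) = 0.92/1.208 = 0.7616c
Difference: 0.92 - 0.7616 = 0.1584c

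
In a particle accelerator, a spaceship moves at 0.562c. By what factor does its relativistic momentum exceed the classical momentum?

p_rel = γmv, p_class = mv
Ratio = γ = 1/√(1 - 0.562²)
= 1/√(0.684156) = 1.209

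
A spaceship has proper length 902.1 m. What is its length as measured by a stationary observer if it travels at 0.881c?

Proper length L₀ = 902.1 m
γ = 1/√(1 - 0.881²) = 2.1136
L = L₀/γ = 902.1/2.1136 = 426.8 m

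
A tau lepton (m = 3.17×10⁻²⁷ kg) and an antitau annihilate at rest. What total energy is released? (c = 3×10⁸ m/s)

Both particles have the same rest mass, so total mass = 2m
E = 2m·c² = 2 × 3.17×10⁻²⁷ × (3×10⁸)²
= 2 × 3.17×10⁻²⁷ × 9×10¹⁶
= 5.706×10⁻¹⁰ J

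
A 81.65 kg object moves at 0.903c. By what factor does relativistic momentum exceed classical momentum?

p_rel = γmv, p_class = mv
Ratio = γ = 1/√(1 - 0.903²) = 2.328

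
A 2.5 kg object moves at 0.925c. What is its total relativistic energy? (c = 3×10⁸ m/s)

γ = 1/√(1 - 0.925²) = 2.632
mc² = 2.5 × (3×10⁸)² = 2.250×10¹⁷ J
E = γmc² = 2.632 × 2.250×10¹⁷ = 5.922×10¹⁷ J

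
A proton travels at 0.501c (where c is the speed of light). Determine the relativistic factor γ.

v/c = 0.501, so (v/c)² = 0.251001
1 - (v/c)² = 0.748999
γ = 1/√(0.748999) = 1.155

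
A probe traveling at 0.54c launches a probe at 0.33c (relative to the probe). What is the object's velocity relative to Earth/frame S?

u = (u' + v)/(1 + u'v/c²)
Numerator: 0.33 + 0.54 = 0.87
Denominator: 1 + 0.1782 = 1.1782
u = 0.87/1.1782 = 0.7384c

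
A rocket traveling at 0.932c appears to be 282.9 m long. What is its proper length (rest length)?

Contracted length L = 282.9 m
γ = 1/√(1 - 0.932²) = 2.759
L₀ = γL = 2.759 × 282.9 = 780.5 m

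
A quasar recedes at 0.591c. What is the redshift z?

β = 0.591
(1+β)/(1-β) = 1.591/0.409 = 3.890
√(3.890) = 1.9723
z = 1.9723 - 1 = 0.9723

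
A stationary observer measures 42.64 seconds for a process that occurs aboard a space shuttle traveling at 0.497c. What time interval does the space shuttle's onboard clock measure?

Dilated time Δt = 42.64 seconds
γ = 1/√(1 - 0.497²) = 1.1524
Δt₀ = Δt/γ = 42.64/1.1524 = 37.00 seconds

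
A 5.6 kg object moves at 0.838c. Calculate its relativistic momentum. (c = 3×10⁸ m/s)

γ = 1/√(1 - 0.838²) = 1.8326
v = 0.838 × 3×10⁸ = 2.514×10⁸ m/s
p = γmv = 1.8326 × 5.6 × 2.514×10⁸ = 2.580×10⁹ kg·m/s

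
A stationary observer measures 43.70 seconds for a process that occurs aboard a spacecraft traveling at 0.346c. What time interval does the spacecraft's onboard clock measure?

Dilated time Δt = 43.70 seconds
γ = 1/√(1 - 0.346²) = 1.0658
Δt₀ = Δt/γ = 43.70/1.0658 = 41.00 seconds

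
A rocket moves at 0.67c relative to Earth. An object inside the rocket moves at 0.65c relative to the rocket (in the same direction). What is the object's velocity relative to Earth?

u = (u' + v)/(1 + u'v/c²)
Numerator: 0.65 + 0.67 = 1.32
Denominator: 1 + 0.4355 = 1.4355
u = 1.32/1.4355 = 0.9195c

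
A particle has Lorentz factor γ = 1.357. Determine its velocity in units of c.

From γ = 1/√(1 - v²/c²):
1/γ² = 1/1.357² = 0.54305
v²/c² = 1 - 0.54305 = 0.45695
v/c = √(0.45695) = 0.6760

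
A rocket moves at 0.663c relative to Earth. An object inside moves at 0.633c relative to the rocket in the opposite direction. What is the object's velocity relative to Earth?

Object's velocity in rocket frame is u' = -0.633c
u = (u' + v)/(1 + u'v/c²) = (v - 0.633)/(1 - 0.633·v/c²)
Numerator: 0.663 - 0.633 = 0.03
Denominator: 1 - 0.419679 = 0.580321
u = 0.03/0.580321 = 0.05170c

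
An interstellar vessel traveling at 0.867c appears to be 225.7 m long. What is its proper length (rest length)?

Contracted length L = 225.7 m
γ = 1/√(1 - 0.867²) = 2.0068
L₀ = γL = 2.0068 × 225.7 = 452.9 m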